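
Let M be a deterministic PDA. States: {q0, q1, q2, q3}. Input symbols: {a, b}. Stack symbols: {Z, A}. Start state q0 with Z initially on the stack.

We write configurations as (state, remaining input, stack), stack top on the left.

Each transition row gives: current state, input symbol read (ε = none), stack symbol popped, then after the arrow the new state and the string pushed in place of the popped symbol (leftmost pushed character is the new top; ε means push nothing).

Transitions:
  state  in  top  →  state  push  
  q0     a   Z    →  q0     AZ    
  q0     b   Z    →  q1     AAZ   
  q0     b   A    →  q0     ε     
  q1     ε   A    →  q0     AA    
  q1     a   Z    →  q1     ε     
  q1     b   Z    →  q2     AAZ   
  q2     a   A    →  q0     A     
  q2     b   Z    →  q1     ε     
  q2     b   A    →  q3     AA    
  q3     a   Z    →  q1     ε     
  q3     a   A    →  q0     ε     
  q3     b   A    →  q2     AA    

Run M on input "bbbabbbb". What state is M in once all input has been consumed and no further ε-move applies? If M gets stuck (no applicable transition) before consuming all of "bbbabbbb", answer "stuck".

stuck

(q0, bbbabbbb, Z)
  read b, top Z: go to q1, push AAZ → (q1, bbabbbb, AAZ)
  ε-move, top A: go to q0, push AA → (q0, bbabbbb, AAAZ)
  read b, top A: go to q0, push ε → (q0, babbbb, AAZ)
  read b, top A: go to q0, push ε → (q0, abbbb, AZ)
No transition for (q0, a, top A); M blocks with input abbbb remaining.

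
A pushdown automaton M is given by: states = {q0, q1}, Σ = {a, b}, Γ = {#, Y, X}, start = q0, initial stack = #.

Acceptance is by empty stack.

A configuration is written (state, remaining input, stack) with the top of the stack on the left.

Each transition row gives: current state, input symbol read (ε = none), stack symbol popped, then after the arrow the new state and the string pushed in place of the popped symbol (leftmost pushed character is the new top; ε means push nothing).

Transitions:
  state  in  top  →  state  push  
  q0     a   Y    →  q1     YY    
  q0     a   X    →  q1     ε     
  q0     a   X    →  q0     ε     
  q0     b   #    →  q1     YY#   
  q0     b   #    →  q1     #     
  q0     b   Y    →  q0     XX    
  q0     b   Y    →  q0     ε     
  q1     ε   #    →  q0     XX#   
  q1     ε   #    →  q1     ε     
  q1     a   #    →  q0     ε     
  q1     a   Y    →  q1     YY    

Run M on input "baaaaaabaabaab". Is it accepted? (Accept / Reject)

Accept

One accepting computation: (q0, baaaaaabaabaab, #) ⊢ (q1, aaaaaabaabaab, #) ⊢ (q0, aaaaaabaabaab, XX#) ⊢ (q0, aaaaabaabaab, X#) ⊢ (q1, aaaabaabaab, #) ⊢ (q0, aaaabaabaab, XX#) ⊢ (q0, aaabaabaab, X#) ⊢ (q1, aabaabaab, #) ⊢ (q0, aabaabaab, XX#) ⊢ (q0, abaabaab, X#) ⊢ (q0, baabaab, #) ⊢ (q1, aabaab, #) ⊢ (q0, aabaab, XX#) ⊢ (q0, abaab, X#) ⊢ (q0, baab, #) ⊢ (q1, aab, #) ⊢ (q0, aab, XX#) ⊢ (q0, ab, X#) ⊢ (q0, b, #) ⊢ (q1, ε, #) ⊢ (q1, ε, ε)
All input consumed and the stack is empty.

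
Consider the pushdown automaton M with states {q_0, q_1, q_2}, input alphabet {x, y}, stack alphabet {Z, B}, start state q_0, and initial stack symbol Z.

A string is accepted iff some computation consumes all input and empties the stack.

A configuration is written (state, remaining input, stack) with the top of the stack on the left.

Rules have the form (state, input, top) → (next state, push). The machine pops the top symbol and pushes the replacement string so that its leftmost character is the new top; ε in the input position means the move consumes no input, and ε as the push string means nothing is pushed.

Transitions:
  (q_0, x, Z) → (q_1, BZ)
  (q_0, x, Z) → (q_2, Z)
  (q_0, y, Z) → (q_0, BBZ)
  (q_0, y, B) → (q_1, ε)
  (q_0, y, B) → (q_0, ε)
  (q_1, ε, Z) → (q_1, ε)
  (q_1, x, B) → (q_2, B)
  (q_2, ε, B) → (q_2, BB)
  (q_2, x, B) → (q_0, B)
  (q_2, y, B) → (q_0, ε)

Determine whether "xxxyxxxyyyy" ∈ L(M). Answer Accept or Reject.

Accept

One accepting computation: (q_0, xxxyxxxyyyy, Z) ⊢ (q_1, xxyxxxyyyy, BZ) ⊢ (q_2, xyxxxyyyy, BZ) ⊢ (q_0, yxxxyyyy, BZ) ⊢ (q_0, xxxyyyy, Z) ⊢ (q_1, xxyyyy, BZ) ⊢ (q_2, xyyyy, BZ) ⊢ (q_0, yyyy, BZ) ⊢ (q_0, yyy, Z) ⊢ (q_0, yy, BBZ) ⊢ (q_0, y, BZ) ⊢ (q_1, ε, Z) ⊢ (q_1, ε, ε)
All input consumed and the stack is empty.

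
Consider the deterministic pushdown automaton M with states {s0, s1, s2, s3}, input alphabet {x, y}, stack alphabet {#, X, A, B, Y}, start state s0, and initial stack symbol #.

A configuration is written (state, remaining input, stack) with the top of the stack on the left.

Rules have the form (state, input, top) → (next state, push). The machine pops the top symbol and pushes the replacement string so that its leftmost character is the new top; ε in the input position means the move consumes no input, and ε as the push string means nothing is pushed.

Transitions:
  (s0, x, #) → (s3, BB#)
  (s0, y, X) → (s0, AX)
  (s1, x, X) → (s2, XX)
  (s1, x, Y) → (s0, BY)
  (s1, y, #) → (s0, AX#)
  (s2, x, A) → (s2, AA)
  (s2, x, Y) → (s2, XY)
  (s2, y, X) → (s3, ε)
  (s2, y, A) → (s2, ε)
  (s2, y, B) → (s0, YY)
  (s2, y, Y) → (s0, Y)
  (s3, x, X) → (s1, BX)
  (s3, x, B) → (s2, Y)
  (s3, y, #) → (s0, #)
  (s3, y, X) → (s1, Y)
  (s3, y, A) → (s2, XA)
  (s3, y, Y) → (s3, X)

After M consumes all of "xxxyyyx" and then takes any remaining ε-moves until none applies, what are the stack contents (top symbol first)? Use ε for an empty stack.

BYB#

(s0, xxxyyyx, #)
  read x, top #: go to s3, push BB# → (s3, xxyyyx, BB#)
  read x, top B: go to s2, push Y → (s2, xyyyx, YB#)
  read x, top Y: go to s2, push XY → (s2, yyyx, XYB#)
  read y, top X: go to s3, push ε → (s3, yyx, YB#)
  read y, top Y: go to s3, push X → (s3, yx, XB#)
  read y, top X: go to s1, push Y → (s1, x, YB#)
  read x, top Y: go to s0, push BY → (s0, ε, BYB#)
All input consumed in state s0 with stack BYB#.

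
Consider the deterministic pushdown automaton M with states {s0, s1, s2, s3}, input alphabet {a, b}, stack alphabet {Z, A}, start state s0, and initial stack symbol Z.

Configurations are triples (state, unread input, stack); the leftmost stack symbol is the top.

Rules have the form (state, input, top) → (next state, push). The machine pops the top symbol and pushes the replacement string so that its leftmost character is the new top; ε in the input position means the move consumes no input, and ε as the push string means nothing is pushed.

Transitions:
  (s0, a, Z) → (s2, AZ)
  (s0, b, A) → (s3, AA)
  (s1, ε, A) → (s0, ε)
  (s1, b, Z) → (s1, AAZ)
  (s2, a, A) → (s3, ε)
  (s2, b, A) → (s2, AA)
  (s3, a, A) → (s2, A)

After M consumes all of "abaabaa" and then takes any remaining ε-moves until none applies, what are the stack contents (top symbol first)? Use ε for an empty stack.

(s0, abaabaa, Z) ⊢ (s2, baabaa, AZ) ⊢ (s2, aabaa, AAZ) ⊢ (s3, abaa, AZ) ⊢ (s2, baa, AZ) ⊢ (s2, aa, AAZ) ⊢ (s3, a, AZ) ⊢ (s2, ε, AZ)
All input consumed in state s2 with stack AZ.

AZ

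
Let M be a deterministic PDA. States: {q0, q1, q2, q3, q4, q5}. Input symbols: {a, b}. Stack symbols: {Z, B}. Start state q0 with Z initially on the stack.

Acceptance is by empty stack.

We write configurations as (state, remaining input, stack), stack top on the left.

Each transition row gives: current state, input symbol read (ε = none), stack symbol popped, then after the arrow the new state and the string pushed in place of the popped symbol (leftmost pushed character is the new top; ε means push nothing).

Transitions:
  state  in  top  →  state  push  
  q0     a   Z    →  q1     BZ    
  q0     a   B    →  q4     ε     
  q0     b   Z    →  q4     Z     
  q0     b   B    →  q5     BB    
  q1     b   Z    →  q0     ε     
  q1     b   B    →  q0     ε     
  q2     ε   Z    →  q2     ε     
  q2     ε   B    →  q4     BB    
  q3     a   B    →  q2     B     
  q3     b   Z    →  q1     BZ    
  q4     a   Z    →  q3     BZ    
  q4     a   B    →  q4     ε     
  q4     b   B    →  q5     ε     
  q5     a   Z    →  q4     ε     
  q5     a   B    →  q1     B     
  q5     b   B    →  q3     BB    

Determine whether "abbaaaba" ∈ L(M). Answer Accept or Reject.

(q0, abbaaaba, Z) ⊢ (q1, bbaaaba, BZ) ⊢ (q0, baaaba, Z) ⊢ (q4, aaaba, Z) ⊢ (q3, aaba, BZ) ⊢ (q2, aba, BZ) ⊢ (q4, aba, BBZ) ⊢ (q4, ba, BZ) ⊢ (q5, a, Z) ⊢ (q4, ε, ε)
All input consumed and the stack is empty.

Accept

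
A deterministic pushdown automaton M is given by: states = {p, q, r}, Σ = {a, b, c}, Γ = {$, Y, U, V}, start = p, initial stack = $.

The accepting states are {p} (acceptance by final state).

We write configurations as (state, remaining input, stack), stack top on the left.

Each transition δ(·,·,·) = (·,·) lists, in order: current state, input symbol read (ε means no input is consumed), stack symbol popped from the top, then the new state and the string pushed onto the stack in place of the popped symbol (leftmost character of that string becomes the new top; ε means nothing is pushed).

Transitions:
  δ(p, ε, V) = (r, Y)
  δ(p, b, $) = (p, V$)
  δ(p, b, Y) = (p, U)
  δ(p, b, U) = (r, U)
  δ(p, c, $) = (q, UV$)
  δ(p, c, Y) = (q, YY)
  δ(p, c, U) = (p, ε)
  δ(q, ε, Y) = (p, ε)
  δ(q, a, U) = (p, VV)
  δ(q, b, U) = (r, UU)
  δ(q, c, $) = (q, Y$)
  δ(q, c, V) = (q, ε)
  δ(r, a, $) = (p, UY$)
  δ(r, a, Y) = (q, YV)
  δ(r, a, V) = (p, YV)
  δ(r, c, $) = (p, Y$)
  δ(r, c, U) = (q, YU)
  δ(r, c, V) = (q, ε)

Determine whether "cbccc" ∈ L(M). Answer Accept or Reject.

Accept

(p, cbccc, $)
  read c, top $: go to q, push UV$ → (q, bccc, UV$)
  read b, top U: go to r, push UU → (r, ccc, UUV$)
  read c, top U: go to q, push YU → (q, cc, YUUV$)
  ε-move, top Y: go to p, push ε → (p, cc, UUV$)
  read c, top U: go to p, push ε → (p, c, UV$)
  read c, top U: go to p, push ε → (p, ε, V$)
All input consumed; state p ∈ F.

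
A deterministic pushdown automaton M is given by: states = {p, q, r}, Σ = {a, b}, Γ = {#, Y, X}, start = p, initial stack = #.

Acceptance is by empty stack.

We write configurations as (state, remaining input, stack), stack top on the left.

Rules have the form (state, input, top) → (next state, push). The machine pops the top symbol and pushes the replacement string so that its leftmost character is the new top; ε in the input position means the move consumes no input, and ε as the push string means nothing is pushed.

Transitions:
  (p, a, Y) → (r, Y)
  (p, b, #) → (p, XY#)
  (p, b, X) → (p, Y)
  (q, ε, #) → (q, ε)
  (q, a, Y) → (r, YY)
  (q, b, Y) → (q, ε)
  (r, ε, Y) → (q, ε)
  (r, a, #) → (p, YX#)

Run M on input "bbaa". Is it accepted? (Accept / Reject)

(p, bbaa, #) ⊢ (p, baa, XY#) ⊢ (p, aa, YY#) ⊢ (r, a, YY#) ⊢ (q, a, Y#) ⊢ (r, ε, YY#) ⊢ (q, ε, Y#)
All input consumed; stack is Y#, not empty, and no further ε-move applies.

Reject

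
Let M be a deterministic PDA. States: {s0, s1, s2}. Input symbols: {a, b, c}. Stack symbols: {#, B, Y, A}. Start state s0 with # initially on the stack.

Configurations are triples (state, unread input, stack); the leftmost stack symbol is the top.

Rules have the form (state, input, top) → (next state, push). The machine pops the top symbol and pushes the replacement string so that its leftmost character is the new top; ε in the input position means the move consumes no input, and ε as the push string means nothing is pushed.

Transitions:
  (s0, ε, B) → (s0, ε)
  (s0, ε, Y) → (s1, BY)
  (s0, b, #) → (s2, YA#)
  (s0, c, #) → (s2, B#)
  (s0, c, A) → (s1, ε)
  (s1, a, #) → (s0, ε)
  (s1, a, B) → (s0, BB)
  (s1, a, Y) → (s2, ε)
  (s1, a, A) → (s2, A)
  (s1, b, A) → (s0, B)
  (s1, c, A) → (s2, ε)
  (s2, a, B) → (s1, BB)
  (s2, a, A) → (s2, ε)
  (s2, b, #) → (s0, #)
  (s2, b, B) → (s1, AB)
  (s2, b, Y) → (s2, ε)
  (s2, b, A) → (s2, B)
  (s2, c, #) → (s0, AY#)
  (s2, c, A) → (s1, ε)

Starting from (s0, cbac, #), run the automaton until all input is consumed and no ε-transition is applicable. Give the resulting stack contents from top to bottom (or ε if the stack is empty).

(s0, cbac, #)
  read c, top #: go to s2, push B# → (s2, bac, B#)
  read b, top B: go to s1, push AB → (s1, ac, AB#)
  read a, top A: go to s2, push A → (s2, c, AB#)
  read c, top A: go to s1, push ε → (s1, ε, B#)
All input consumed in state s1 with stack B#.

B#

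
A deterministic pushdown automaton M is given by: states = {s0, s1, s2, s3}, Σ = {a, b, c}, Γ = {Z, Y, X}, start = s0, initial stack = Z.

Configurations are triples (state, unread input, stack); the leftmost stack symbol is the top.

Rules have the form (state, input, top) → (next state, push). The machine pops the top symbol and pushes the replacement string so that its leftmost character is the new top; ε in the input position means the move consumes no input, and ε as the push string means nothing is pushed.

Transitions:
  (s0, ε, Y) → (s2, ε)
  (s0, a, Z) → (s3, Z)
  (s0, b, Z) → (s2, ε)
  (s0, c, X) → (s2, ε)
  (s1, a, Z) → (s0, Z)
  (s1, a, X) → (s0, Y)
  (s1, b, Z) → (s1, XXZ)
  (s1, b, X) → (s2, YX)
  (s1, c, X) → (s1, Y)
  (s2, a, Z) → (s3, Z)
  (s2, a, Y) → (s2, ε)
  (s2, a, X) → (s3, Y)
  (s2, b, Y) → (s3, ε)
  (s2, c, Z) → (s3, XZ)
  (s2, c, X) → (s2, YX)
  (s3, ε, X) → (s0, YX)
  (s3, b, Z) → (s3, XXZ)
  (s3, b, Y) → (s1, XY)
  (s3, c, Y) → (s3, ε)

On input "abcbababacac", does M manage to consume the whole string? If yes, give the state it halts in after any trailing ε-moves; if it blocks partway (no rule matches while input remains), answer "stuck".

(s0, abcbababacac, Z) ⊢ (s3, bcbababacac, Z) ⊢ (s3, cbababacac, XXZ) ⊢ (s0, cbababacac, YXXZ) ⊢ (s2, cbababacac, XXZ) ⊢ (s2, bababacac, YXXZ) ⊢ (s3, ababacac, XXZ) ⊢ (s0, ababacac, YXXZ) ⊢ (s2, ababacac, XXZ) ⊢ (s3, babacac, YXZ) ⊢ (s1, abacac, XYXZ) ⊢ (s0, bacac, YYXZ) ⊢ (s2, bacac, YXZ) ⊢ (s3, acac, XZ) ⊢ (s0, acac, YXZ) ⊢ (s2, acac, XZ) ⊢ (s3, cac, YZ) ⊢ (s3, ac, Z)
No transition for (s3, a, top Z); M blocks with input ac remaining.

stuck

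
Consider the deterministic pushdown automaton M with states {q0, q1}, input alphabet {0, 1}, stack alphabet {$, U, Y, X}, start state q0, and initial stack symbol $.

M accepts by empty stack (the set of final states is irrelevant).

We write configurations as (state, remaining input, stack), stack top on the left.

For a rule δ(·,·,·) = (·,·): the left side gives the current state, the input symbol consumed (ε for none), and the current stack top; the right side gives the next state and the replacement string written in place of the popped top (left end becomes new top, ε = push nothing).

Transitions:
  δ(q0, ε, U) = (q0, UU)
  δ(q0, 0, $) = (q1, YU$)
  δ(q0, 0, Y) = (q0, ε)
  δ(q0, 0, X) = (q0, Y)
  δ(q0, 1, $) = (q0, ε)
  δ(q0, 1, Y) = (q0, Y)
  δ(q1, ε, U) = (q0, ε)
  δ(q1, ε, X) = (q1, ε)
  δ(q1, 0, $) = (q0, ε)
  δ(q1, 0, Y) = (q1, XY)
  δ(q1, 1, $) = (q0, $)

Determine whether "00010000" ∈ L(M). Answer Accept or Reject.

Reject

(q0, 00010000, $) ⊢ (q1, 0010000, YU$) ⊢ (q1, 010000, XYU$) ⊢ (q1, 010000, YU$) ⊢ (q1, 10000, XYU$) ⊢ (q1, 10000, YU$)
No transition applies at (q1, 10000, YU$); input not fully consumed.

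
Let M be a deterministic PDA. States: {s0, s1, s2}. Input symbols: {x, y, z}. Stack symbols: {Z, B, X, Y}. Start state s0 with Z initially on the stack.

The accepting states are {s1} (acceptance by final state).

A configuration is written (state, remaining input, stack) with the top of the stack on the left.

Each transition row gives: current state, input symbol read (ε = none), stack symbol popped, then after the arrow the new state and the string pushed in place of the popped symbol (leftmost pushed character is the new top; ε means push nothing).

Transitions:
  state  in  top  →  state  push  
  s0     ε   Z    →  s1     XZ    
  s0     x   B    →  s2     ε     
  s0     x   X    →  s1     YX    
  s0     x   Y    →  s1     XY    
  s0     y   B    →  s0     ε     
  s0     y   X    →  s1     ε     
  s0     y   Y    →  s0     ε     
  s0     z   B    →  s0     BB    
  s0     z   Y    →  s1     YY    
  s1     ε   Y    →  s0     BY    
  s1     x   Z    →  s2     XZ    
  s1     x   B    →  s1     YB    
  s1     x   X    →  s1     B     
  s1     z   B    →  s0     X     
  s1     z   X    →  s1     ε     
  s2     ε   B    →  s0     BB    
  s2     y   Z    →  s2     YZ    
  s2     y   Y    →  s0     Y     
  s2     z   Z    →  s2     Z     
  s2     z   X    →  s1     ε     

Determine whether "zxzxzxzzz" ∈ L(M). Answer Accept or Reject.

(s0, zxzxzxzzz, Z)
  ε-move, top Z: go to s1, push XZ → (s1, zxzxzxzzz, XZ)
  read z, top X: go to s1, push ε → (s1, xzxzxzzz, Z)
  read x, top Z: go to s2, push XZ → (s2, zxzxzzz, XZ)
  read z, top X: go to s1, push ε → (s1, xzxzzz, Z)
  read x, top Z: go to s2, push XZ → (s2, zxzzz, XZ)
  read z, top X: go to s1, push ε → (s1, xzzz, Z)
  read x, top Z: go to s2, push XZ → (s2, zzz, XZ)
  read z, top X: go to s1, push ε → (s1, zz, Z)
No transition applies at (s1, zz, Z); input not fully consumed.

Reject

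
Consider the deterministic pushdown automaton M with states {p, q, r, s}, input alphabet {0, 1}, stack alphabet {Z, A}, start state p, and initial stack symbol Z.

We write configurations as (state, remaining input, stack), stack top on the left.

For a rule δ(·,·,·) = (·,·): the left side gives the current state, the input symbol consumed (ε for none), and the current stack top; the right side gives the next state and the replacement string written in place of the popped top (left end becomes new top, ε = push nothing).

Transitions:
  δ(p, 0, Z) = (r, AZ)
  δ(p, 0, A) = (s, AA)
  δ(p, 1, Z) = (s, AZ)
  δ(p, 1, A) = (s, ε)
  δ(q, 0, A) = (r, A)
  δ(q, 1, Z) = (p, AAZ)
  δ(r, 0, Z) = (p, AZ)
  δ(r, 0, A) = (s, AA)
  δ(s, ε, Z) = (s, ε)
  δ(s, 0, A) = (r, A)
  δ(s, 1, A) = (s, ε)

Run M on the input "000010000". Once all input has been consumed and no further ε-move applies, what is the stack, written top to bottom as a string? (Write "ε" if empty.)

(p, 000010000, Z) ⊢ (r, 00010000, AZ) ⊢ (s, 0010000, AAZ) ⊢ (r, 010000, AAZ) ⊢ (s, 10000, AAAZ) ⊢ (s, 0000, AAZ) ⊢ (r, 000, AAZ) ⊢ (s, 00, AAAZ) ⊢ (r, 0, AAAZ) ⊢ (s, ε, AAAAZ)
All input consumed in state s with stack AAAAZ.

AAAAZ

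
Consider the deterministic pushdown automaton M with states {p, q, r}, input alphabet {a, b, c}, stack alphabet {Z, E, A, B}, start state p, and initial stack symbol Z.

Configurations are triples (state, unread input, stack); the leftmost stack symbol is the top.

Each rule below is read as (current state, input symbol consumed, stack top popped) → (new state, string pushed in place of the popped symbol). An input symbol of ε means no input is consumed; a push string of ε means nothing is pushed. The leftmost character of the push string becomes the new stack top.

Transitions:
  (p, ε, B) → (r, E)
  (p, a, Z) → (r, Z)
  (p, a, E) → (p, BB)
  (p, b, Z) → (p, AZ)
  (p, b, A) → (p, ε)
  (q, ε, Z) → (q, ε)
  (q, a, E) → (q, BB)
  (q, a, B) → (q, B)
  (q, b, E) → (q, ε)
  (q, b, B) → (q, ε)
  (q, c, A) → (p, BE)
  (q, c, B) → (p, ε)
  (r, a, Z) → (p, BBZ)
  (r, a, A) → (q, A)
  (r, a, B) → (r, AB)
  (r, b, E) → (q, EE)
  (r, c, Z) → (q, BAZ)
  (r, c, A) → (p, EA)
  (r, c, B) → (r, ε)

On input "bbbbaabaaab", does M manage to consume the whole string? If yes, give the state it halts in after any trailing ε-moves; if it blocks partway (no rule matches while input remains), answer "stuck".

(p, bbbbaabaaab, Z)
  read b, top Z: go to p, push AZ → (p, bbbaabaaab, AZ)
  read b, top A: go to p, push ε → (p, bbaabaaab, Z)
  read b, top Z: go to p, push AZ → (p, baabaaab, AZ)
  read b, top A: go to p, push ε → (p, aabaaab, Z)
  read a, top Z: go to r, push Z → (r, abaaab, Z)
  read a, top Z: go to p, push BBZ → (p, baaab, BBZ)
  ε-move, top B: go to r, push E → (r, baaab, EBZ)
  read b, top E: go to q, push EE → (q, aaab, EEBZ)
  read a, top E: go to q, push BB → (q, aab, BBEBZ)
  read a, top B: go to q, push B → (q, ab, BBEBZ)
  read a, top B: go to q, push B → (q, b, BBEBZ)
  read b, top B: go to q, push ε → (q, ε, BEBZ)
All input consumed; M is in state q.

q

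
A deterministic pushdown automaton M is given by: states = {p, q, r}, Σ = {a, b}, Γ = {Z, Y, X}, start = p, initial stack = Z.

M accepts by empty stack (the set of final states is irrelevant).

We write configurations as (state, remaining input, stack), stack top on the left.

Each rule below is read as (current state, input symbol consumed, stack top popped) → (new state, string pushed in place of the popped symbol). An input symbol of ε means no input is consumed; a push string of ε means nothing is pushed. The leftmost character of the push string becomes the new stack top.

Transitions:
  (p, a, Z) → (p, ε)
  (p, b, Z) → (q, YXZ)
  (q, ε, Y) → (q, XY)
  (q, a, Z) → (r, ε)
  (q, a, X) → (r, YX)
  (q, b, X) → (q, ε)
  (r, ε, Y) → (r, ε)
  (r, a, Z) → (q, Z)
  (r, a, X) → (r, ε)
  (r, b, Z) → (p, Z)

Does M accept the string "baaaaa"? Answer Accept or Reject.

(p, baaaaa, Z)
  read b, top Z: go to q, push YXZ → (q, aaaaa, YXZ)
  ε-move, top Y: go to q, push XY → (q, aaaaa, XYXZ)
  read a, top X: go to r, push YX → (r, aaaa, YXYXZ)
  ε-move, top Y: go to r, push ε → (r, aaaa, XYXZ)
  read a, top X: go to r, push ε → (r, aaa, YXZ)
  ε-move, top Y: go to r, push ε → (r, aaa, XZ)
  read a, top X: go to r, push ε → (r, aa, Z)
  read a, top Z: go to q, push Z → (q, a, Z)
  read a, top Z: go to r, push ε → (r, ε, ε)
All input consumed and the stack is empty.

Accept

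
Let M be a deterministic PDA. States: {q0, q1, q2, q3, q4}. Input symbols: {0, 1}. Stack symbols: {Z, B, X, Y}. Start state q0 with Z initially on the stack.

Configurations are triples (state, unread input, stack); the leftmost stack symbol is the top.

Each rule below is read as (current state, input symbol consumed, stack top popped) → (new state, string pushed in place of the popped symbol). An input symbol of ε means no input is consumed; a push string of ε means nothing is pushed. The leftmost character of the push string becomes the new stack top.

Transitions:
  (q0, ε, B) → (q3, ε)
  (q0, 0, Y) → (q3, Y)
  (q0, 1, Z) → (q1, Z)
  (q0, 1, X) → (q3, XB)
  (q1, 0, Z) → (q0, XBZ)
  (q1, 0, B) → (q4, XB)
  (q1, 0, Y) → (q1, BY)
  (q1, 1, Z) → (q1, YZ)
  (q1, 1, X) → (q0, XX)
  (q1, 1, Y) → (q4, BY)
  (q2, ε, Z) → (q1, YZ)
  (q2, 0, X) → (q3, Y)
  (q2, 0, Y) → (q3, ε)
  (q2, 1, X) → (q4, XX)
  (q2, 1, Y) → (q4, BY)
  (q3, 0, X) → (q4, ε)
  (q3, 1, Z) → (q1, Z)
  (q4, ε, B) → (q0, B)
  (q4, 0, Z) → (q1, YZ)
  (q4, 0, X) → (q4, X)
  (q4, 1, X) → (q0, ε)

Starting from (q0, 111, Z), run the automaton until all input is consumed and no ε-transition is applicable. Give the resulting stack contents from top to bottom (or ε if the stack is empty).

(q0, 111, Z)
  read 1, top Z: go to q1, push Z → (q1, 11, Z)
  read 1, top Z: go to q1, push YZ → (q1, 1, YZ)
  read 1, top Y: go to q4, push BY → (q4, ε, BYZ)
  ε-move, top B: go to q0, push B → (q0, ε, BYZ)
  ε-move, top B: go to q3, push ε → (q3, ε, YZ)
All input consumed in state q3 with stack YZ.

YZ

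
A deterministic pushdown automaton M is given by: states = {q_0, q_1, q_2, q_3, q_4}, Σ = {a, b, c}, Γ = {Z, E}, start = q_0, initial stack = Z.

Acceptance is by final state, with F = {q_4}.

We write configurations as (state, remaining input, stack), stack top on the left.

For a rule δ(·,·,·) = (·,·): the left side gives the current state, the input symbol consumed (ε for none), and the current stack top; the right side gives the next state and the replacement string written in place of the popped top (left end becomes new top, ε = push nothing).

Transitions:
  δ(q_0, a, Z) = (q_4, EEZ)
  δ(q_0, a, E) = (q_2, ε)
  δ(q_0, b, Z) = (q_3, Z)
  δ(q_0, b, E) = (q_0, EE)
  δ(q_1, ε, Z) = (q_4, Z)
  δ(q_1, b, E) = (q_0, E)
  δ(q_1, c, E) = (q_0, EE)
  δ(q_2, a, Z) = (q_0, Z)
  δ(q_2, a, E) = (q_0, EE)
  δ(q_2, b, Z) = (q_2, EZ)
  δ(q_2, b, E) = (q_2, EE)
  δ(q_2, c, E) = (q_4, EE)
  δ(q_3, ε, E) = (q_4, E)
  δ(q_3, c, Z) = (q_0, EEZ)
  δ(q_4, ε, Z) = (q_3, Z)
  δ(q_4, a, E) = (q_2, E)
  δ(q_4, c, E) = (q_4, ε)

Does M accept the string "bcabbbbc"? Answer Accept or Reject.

(q_0, bcabbbbc, Z)
  read b, top Z: go to q_3, push Z → (q_3, cabbbbc, Z)
  read c, top Z: go to q_0, push EEZ → (q_0, abbbbc, EEZ)
  read a, top E: go to q_2, push ε → (q_2, bbbbc, EZ)
  read b, top E: go to q_2, push EE → (q_2, bbbc, EEZ)
  read b, top E: go to q_2, push EE → (q_2, bbc, EEEZ)
  read b, top E: go to q_2, push EE → (q_2, bc, EEEEZ)
  read b, top E: go to q_2, push EE → (q_2, c, EEEEEZ)
  read c, top E: go to q_4, push EE → (q_4, ε, EEEEEEZ)
All input consumed; state q_4 ∈ F.

Accept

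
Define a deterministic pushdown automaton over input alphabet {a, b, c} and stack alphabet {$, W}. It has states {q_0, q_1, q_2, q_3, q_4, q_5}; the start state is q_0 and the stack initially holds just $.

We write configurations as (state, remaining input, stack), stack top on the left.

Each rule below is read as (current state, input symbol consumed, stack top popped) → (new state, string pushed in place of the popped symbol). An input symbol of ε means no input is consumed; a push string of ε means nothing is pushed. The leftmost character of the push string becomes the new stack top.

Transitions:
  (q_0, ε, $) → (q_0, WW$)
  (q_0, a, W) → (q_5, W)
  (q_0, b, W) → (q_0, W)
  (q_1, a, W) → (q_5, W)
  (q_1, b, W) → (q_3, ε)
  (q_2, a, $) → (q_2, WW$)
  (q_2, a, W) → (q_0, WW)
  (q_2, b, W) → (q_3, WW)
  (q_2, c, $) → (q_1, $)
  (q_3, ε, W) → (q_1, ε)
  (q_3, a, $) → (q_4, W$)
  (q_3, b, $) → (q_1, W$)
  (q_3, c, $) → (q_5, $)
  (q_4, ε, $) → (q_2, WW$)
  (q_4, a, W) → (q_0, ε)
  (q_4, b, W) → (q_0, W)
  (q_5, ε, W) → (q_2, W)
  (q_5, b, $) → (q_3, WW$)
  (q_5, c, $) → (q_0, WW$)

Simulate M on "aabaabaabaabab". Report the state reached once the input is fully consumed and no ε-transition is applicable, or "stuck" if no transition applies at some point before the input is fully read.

q_1

(q_0, aabaabaabaabab, $)
  ε-move, top $: go to q_0, push WW$ → (q_0, aabaabaabaabab, WW$)
  read a, top W: go to q_5, push W → (q_5, abaabaabaabab, WW$)
  ε-move, top W: go to q_2, push W → (q_2, abaabaabaabab, WW$)
  read a, top W: go to q_0, push WW → (q_0, baabaabaabab, WWW$)
  read b, top W: go to q_0, push W → (q_0, aabaabaabab, WWW$)
  read a, top W: go to q_5, push W → (q_5, abaabaabab, WWW$)
  ε-move, top W: go to q_2, push W → (q_2, abaabaabab, WWW$)
  read a, top W: go to q_0, push WW → (q_0, baabaabab, WWWW$)
  read b, top W: go to q_0, push W → (q_0, aabaabab, WWWW$)
  read a, top W: go to q_5, push W → (q_5, abaabab, WWWW$)
  ε-move, top W: go to q_2, push W → (q_2, abaabab, WWWW$)
  read a, top W: go to q_0, push WW → (q_0, baabab, WWWWW$)
  read b, top W: go to q_0, push W → (q_0, aabab, WWWWW$)
  read a, top W: go to q_5, push W → (q_5, abab, WWWWW$)
  ε-move, top W: go to q_2, push W → (q_2, abab, WWWWW$)
  read a, top W: go to q_0, push WW → (q_0, bab, WWWWWW$)
  read b, top W: go to q_0, push W → (q_0, ab, WWWWWW$)
  read a, top W: go to q_5, push W → (q_5, b, WWWWWW$)
  ε-move, top W: go to q_2, push W → (q_2, b, WWWWWW$)
  read b, top W: go to q_3, push WW → (q_3, ε, WWWWWWW$)
  ε-move, top W: go to q_1, push ε → (q_1, ε, WWWWWW$)
All input consumed; M is in state q_1.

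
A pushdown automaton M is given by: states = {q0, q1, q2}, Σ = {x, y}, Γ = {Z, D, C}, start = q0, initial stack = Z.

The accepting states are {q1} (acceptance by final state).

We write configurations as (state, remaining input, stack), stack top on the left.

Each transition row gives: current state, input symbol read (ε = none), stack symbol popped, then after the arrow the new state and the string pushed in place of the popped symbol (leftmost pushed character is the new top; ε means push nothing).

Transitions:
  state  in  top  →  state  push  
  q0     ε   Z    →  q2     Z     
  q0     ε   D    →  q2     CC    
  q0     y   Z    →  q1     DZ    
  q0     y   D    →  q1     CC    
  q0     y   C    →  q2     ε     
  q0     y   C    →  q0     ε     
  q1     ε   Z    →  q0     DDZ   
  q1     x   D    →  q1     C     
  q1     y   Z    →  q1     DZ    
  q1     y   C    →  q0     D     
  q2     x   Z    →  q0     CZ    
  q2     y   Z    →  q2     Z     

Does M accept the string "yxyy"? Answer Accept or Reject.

Accept

One accepting computation: (q0, yxyy, Z) ⊢ (q1, xyy, DZ) ⊢ (q1, yy, CZ) ⊢ (q0, y, DZ) ⊢ (q1, ε, CCZ)
All input consumed and state q1 ∈ F.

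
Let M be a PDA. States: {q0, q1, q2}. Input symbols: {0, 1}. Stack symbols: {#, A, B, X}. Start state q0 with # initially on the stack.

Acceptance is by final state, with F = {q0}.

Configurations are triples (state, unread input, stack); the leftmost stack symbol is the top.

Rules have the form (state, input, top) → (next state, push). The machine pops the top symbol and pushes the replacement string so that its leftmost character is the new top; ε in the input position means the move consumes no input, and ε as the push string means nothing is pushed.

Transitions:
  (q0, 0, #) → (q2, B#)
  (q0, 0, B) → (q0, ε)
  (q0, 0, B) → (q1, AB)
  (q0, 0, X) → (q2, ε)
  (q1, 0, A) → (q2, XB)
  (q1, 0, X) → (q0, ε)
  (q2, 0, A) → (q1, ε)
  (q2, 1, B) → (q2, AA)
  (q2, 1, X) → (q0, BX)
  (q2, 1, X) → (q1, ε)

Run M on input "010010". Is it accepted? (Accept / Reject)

One accepting computation: (q0, 010010, #) ⊢ (q2, 10010, B#) ⊢ (q2, 0010, AA#) ⊢ (q1, 010, A#) ⊢ (q2, 10, XB#) ⊢ (q0, 0, BXB#) ⊢ (q0, ε, XB#)
All input consumed and state q0 ∈ F.

Accept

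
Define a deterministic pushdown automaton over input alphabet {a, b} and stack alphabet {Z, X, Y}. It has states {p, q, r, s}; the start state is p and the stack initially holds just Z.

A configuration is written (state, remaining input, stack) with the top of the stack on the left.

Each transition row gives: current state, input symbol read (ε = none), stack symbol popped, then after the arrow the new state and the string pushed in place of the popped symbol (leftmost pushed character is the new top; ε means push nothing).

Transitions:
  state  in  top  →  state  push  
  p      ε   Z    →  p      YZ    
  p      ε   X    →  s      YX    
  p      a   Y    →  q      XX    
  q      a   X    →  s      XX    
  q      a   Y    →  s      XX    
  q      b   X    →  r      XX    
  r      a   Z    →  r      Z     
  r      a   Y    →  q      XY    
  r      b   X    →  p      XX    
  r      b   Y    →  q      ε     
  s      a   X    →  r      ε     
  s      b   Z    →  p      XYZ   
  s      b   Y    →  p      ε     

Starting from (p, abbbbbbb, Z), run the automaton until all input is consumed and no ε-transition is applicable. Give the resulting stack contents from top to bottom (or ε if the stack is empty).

(p, abbbbbbb, Z)
  ε-move, top Z: go to p, push YZ → (p, abbbbbbb, YZ)
  read a, top Y: go to q, push XX → (q, bbbbbbb, XXZ)
  read b, top X: go to r, push XX → (r, bbbbbb, XXXZ)
  read b, top X: go to p, push XX → (p, bbbbb, XXXXZ)
  ε-move, top X: go to s, push YX → (s, bbbbb, YXXXXZ)
  read b, top Y: go to p, push ε → (p, bbbb, XXXXZ)
  ε-move, top X: go to s, push YX → (s, bbbb, YXXXXZ)
  read b, top Y: go to p, push ε → (p, bbb, XXXXZ)
  ε-move, top X: go to s, push YX → (s, bbb, YXXXXZ)
  read b, top Y: go to p, push ε → (p, bb, XXXXZ)
  ε-move, top X: go to s, push YX → (s, bb, YXXXXZ)
  read b, top Y: go to p, push ε → (p, b, XXXXZ)
  ε-move, top X: go to s, push YX → (s, b, YXXXXZ)
  read b, top Y: go to p, push ε → (p, ε, XXXXZ)
  ε-move, top X: go to s, push YX → (s, ε, YXXXXZ)
All input consumed in state s with stack YXXXXZ.

YXXXXZ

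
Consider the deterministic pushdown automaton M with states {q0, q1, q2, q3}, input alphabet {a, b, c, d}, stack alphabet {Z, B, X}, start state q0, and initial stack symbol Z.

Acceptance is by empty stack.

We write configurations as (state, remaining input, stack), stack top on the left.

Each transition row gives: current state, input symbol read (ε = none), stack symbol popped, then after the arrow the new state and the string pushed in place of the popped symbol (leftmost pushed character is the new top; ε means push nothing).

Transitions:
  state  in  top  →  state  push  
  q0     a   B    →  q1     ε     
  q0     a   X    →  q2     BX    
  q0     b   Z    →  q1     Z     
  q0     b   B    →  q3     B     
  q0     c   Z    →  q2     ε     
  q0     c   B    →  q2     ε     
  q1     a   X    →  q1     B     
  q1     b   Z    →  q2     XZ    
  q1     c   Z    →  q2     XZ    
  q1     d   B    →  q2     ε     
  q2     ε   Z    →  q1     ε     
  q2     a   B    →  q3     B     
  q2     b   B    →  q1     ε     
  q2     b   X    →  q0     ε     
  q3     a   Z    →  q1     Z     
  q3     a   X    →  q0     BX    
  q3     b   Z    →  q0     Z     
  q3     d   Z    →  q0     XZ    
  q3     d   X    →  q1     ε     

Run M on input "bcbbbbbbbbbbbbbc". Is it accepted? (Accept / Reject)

Accept

(q0, bcbbbbbbbbbbbbbc, Z) ⊢ (q1, cbbbbbbbbbbbbbc, Z) ⊢ (q2, bbbbbbbbbbbbbc, XZ) ⊢ (q0, bbbbbbbbbbbbc, Z) ⊢ (q1, bbbbbbbbbbbc, Z) ⊢ (q2, bbbbbbbbbbc, XZ) ⊢ (q0, bbbbbbbbbc, Z) ⊢ (q1, bbbbbbbbc, Z) ⊢ (q2, bbbbbbbc, XZ) ⊢ (q0, bbbbbbc, Z) ⊢ (q1, bbbbbc, Z) ⊢ (q2, bbbbc, XZ) ⊢ (q0, bbbc, Z) ⊢ (q1, bbc, Z) ⊢ (q2, bc, XZ) ⊢ (q0, c, Z) ⊢ (q2, ε, ε)
All input consumed and the stack is empty.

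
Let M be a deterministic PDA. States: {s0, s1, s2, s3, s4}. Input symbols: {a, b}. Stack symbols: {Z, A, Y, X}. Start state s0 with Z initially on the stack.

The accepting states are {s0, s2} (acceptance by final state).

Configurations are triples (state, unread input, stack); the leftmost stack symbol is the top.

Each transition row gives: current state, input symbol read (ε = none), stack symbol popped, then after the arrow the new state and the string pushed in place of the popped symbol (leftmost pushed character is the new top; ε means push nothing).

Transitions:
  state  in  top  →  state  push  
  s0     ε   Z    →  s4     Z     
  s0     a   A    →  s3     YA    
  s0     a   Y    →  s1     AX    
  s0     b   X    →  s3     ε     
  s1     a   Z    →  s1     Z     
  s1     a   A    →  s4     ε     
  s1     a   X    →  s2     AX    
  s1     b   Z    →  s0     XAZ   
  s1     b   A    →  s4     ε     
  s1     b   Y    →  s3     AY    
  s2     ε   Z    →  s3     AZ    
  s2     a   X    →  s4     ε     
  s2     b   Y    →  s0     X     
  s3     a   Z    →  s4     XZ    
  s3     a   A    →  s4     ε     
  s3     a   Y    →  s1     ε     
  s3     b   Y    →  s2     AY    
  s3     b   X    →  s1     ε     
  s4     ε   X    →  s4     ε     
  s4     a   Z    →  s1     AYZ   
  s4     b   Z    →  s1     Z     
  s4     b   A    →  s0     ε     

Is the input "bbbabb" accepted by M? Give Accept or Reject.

(s0, bbbabb, Z) ⊢ (s4, bbbabb, Z) ⊢ (s1, bbabb, Z) ⊢ (s0, babb, XAZ) ⊢ (s3, abb, AZ) ⊢ (s4, bb, Z) ⊢ (s1, b, Z) ⊢ (s0, ε, XAZ)
All input consumed; state s0 ∈ F.

Accept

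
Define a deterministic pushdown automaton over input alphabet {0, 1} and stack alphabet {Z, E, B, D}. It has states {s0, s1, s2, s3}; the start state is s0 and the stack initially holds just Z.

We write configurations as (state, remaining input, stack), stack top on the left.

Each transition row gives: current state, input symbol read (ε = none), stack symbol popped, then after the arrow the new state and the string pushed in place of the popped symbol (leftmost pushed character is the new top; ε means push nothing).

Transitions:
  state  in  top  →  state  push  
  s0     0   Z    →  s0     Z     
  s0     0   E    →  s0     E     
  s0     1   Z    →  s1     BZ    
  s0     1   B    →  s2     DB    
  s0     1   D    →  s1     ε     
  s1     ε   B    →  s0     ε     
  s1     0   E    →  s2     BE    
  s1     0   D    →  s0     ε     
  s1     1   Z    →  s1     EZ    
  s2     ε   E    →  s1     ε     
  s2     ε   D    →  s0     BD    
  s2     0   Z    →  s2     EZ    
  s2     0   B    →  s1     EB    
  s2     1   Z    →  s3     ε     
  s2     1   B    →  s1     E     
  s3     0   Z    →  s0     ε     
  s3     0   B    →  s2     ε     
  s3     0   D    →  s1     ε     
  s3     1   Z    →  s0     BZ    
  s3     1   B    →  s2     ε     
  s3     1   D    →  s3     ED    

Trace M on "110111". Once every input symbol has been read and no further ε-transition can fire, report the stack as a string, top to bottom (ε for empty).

(s0, 110111, Z)
  read 1, top Z: go to s1, push BZ → (s1, 10111, BZ)
  ε-move, top B: go to s0, push ε → (s0, 10111, Z)
  read 1, top Z: go to s1, push BZ → (s1, 0111, BZ)
  ε-move, top B: go to s0, push ε → (s0, 0111, Z)
  read 0, top Z: go to s0, push Z → (s0, 111, Z)
  read 1, top Z: go to s1, push BZ → (s1, 11, BZ)
  ε-move, top B: go to s0, push ε → (s0, 11, Z)
  read 1, top Z: go to s1, push BZ → (s1, 1, BZ)
  ε-move, top B: go to s0, push ε → (s0, 1, Z)
  read 1, top Z: go to s1, push BZ → (s1, ε, BZ)
  ε-move, top B: go to s0, push ε → (s0, ε, Z)
All input consumed in state s0 with stack Z.

Z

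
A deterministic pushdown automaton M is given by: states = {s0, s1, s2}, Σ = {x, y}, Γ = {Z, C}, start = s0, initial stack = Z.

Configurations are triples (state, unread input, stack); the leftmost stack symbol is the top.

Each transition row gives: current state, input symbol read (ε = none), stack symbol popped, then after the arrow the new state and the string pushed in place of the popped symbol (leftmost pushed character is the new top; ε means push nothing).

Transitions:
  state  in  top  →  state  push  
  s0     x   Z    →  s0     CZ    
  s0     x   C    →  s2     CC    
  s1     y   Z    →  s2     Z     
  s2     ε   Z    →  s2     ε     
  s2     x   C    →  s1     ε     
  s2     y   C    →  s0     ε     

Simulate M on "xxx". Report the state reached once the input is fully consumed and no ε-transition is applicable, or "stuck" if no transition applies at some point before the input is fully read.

s1

(s0, xxx, Z) ⊢ (s0, xx, CZ) ⊢ (s2, x, CCZ) ⊢ (s1, ε, CZ)
All input consumed; M is in state s1.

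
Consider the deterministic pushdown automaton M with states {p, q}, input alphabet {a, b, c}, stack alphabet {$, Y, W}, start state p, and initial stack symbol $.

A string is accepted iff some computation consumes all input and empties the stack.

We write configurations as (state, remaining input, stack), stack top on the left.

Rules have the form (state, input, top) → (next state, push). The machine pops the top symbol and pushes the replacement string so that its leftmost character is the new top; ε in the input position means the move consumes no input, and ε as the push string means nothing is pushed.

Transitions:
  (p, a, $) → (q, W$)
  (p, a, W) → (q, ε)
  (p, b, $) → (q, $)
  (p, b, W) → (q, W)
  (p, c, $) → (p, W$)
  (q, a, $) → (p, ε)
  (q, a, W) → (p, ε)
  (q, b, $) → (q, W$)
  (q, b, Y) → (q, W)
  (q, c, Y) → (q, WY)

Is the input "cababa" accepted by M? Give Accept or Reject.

Accept

(p, cababa, $)
  read c, top $: go to p, push W$ → (p, ababa, W$)
  read a, top W: go to q, push ε → (q, baba, $)
  read b, top $: go to q, push W$ → (q, aba, W$)
  read a, top W: go to p, push ε → (p, ba, $)
  read b, top $: go to q, push $ → (q, a, $)
  read a, top $: go to p, push ε → (p, ε, ε)
All input consumed and the stack is empty.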